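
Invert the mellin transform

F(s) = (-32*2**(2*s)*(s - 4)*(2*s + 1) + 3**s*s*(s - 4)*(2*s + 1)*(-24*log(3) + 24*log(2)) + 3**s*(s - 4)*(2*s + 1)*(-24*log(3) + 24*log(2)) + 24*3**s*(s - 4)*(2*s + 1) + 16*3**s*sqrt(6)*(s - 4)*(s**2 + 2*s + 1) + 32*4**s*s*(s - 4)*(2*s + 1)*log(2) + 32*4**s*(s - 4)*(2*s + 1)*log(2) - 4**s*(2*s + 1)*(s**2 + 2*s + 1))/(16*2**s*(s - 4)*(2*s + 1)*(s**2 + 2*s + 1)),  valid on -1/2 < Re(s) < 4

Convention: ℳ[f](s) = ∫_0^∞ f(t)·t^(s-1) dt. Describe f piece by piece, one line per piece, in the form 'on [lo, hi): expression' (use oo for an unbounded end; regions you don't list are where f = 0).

linearity at 3/2, 2 turns ℳ[f](s) into 3 summed integrals
on [0, 3/2): add ∫ sqrt(t)·t^(s-1) dt
on [3/2, 2): add ∫ t*log(t)·t^(s-1) dt
piece [2, ∞): integrate t**(-4) against the kernel

on [0, 3/2): sqrt(t)
on [3/2, 2): t*log(t)
on [2, oo): t**(-4)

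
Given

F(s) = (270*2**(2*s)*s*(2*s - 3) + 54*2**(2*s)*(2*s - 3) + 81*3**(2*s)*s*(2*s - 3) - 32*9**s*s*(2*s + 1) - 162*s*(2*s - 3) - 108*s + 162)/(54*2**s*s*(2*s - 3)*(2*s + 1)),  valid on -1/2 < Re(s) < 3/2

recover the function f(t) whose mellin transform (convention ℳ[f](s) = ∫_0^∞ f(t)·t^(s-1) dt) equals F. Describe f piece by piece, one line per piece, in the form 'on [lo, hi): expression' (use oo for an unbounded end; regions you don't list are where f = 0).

on [0, 1/2): sqrt(2)*sqrt(t)/2
on [1/2, 2): sqrt(2)*sqrt(t) + 1
on [2, 9/2): sqrt(2)*sqrt(t)/4
on [9/2, oo): 2*sqrt(2)/t**(3/2)

invert the common scale on t to get sqrt(t) on [0, 1/4); 2*sqrt(t) + 1 on [1/4, 1); sqrt(t)/2 on [1, 9/4); …
reversing the power substitution: t on [0, 1/2); 2*t + 1 on [1/2, 1); t/2 on [1, 3/2); …
f breaks at 1/2, 2, 9/2 into 4 integrals to sum
[0, 1/2) adds the kernel integral of sqrt(2)*sqrt(t)/2
between 1/2 and 2 the integrand is (sqrt(2)*sqrt(t) + 1)·t^(s-1)
segment 2 to 9/2 holds sqrt(2)*sqrt(t)/4; add its integral
∫ 2*sqrt(2)/t**(3/2)·t^(s-1) over [9/2, ∞)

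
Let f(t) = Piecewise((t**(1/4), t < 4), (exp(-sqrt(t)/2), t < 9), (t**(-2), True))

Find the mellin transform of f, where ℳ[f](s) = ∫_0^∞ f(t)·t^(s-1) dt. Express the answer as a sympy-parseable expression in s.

peel off the power substitution: sqrt(t) on [0, 2); exp(-t/2) on [2, 3); t**(-4) on [3, ∞)
summing 3 kernel integrals split by 4, 9 yields ℳ[f](s)
[0, 4) adds the kernel integral of t**(1/4)
[4, 9) adds the kernel integral of exp(-sqrt(t)/2)
piece [9, ∞): integrate t**(-2) against the kernel

(162*2**(2*s)*(s - 2)*(4*s + 1)*uppergamma(2*s, 1) - 162*2**(2*s)*(s - 2)*(4*s + 1)*uppergamma(2*s, 3/2) + 324*2**(2*s + 1/2)*(s - 2) - 9**s*(4*s + 1))/(81*(s - 2)*(4*s + 1))
  -1/4 < Re(s) < 2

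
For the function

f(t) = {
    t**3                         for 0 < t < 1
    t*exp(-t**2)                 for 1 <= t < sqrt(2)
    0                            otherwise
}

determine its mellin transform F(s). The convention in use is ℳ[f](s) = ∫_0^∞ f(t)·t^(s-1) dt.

((s + 3)*uppergamma(s/2 + 1/2, 1) - (s + 3)*uppergamma(s/2 + 1/2, 2) + 2)/(2*(s + 3))
  Re(s) > -3

the power substitution comes off first: t**(3/2) on [0, 1); sqrt(t)*exp(-t) on [1, 2)
back out the shared t-power: t on [0, 1); exp(-t) on [1, 2)
integrate the 2 segments split at 1, then add the results
segment [0, 1) carries t**3; integrate it
on [1, sqrt(2)): add ∫ t*exp(-t**2)·t^(s-1) dt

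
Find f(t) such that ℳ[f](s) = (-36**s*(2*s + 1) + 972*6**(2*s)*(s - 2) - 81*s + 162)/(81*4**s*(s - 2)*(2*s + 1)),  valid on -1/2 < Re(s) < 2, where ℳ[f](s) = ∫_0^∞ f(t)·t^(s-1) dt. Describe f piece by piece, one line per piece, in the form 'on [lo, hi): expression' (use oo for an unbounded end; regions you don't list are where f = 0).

remove the power substitution first: t on [0, 1/2); 2*t on [1/2, 3); t**(-4) on [3, ∞)
cuts at 1/4, 9: linearity sums the 3 kernel integrals
∫ over [0, 1/4) of sqrt(t)·t^(s-1) joins the sum
on [1/4, 9): add ∫ 2*sqrt(t)·t^(s-1) dt
piece [9, ∞): integrate t**(-2) against the kernel

on [0, 1/4): sqrt(t)
on [1/4, 9): 2*sqrt(t)
on [9, oo): t**(-2)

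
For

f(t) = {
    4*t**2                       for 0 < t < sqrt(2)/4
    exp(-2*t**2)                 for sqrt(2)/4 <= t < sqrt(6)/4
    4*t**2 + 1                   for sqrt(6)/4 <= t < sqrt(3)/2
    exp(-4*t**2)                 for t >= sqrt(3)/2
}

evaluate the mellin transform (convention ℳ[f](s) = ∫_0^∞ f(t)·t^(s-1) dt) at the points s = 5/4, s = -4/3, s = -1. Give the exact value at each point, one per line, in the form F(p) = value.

F(5/4) = 2**(1/8)*(-164*3**(5/8) - 130*2**(1/4)*uppergamma(5/8, 3/4) + 65*2**(5/8)*uppergamma(5/8, 3) + 20 + 130*2**(1/4)*uppergamma(5/8, 1/4) + 224*6**(5/8))/520
F(-4/3) = -2*3**(1/3) - 2**(2/3)*uppergamma(-2/3, 3/4)/2 + 2**(1/3)*uppergamma(-2/3, 3) + 2**(2/3)*uppergamma(-2/3, 1/4)/2 + 3 + 5*6**(1/3)/2
F(-1) = sqrt(2)*(-2*sqrt(3)*exp(13/4) + sqrt(2)*E*(-3*sqrt(pi)*exp(3)*erfc(sqrt(3)) + sqrt(3)) + 6*exp(15/4) + (-3*sqrt(pi)*erfc(1/2) - sqrt(3) + 3*sqrt(pi)*erfc(sqrt(3)/2) + 3 + 2*sqrt(6))*exp(4))*exp(-4)/3

back out the common scale on t: t**2 on [0, sqrt(2)/2); exp(-t**2/2) on [sqrt(2)/2, sqrt(6)/2); t**2 + 1 on [sqrt(6)/2, sqrt(3)); …
strip the power substitution: t on [0, 1/2); exp(-t/2) on [1/2, 3/2); t + 1 on [3/2, 3); …
slice at sqrt(2)/4, sqrt(6)/4, sqrt(3)/2, transform all 4 pieces, and sum them
[0, sqrt(2)/4) adds the kernel integral of 4*t**2
segment sqrt(2)/4 to sqrt(6)/4 holds exp(-2*t**2); add its integral
segment sqrt(6)/4 to sqrt(3)/2 holds (4*t**2 + 1); add its integral
∫ over [sqrt(3)/2, ∞) of exp(-4*t**2)·t^(s-1) joins the sum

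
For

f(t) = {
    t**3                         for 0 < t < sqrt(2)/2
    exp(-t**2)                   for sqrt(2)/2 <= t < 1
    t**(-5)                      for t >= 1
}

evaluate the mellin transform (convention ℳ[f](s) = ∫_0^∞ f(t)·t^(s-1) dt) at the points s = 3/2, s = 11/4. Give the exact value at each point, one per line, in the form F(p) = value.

remove the power substitution first: t**(3/2) on [0, 1/2); exp(-t) on [1/2, 1); t**(-5/2) on [1, ∞)
f breaks at sqrt(2)/2, 1 into 3 integrals to sum
segment 0 to sqrt(2)/2 holds t**3; add its integral
on [sqrt(2)/2, 1) integrate f = exp(-t**2) against the kernel
∫ t**(-5)·t^(s-1) over [1, ∞)

F(3/2) = -uppergamma(3/4, 1)/2 + 2**(3/4)/36 + 2/7 + uppergamma(3/4, 1/2)/2
F(11/4) = -uppergamma(11/8, 1)/2 + 2**(1/8)/46 + uppergamma(11/8, 1/2)/2 + 4/9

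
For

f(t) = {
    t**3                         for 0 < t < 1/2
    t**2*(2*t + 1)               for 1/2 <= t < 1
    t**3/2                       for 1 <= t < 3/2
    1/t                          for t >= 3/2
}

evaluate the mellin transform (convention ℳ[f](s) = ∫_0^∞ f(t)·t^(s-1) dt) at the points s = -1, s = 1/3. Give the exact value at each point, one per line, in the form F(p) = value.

invert the shared t-power to get t on [0, 1/2); 2*t + 1 on [1/2, 1); t/2 on [1, 3/2); …
f breaks at 1/2, 1, 3/2 into 4 integrals to sum
over [0, 1/2), the kernel integral of t**3 enters the sum
piece [1/2, 1): integrate t**2*(2*t + 1) against the kernel
segment [1, 3/2) carries t**3/2; integrate it
for t in [3/2, ∞): the term is ∫ 1/t·t^(s-1)

F(-1) = 275/144
F(1/3) = 2**(2/3)*(-162 + 984*2**(1/3) + 1687*3**(1/3))/2240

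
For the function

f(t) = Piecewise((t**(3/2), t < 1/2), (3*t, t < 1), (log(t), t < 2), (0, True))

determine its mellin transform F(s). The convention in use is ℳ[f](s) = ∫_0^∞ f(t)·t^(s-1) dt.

split f at 1/2, 1: ℳ[f](s) collects 3 kernel integrals
segment [0, 1/2) carries t**(3/2); integrate it
on [1/2, 1) integrate f = 3*t against the kernel
on [1, 2): add ∫ log(t)·t^(s-1) dt

(-2*2**(2*s)*(s + 1)*(2*s + 3) + 6*2**s*s**2*(2*s + 3) + 2*2**s*(s + 1)*(2*s + 3) + 4**s*s*(s + 1)*(2*s + 3)*log(4) + sqrt(2)*s**2*(s + 1) - 3*s**2*(2*s + 3))/(2*2**s*s**2*(s + 1)*(2*s + 3))
  Re(s) > -3/2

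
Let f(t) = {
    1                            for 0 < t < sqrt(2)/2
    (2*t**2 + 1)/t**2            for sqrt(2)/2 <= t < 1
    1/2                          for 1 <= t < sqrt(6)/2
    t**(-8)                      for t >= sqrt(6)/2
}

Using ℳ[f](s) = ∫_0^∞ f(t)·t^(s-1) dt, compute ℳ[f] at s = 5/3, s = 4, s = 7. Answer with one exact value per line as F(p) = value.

reversing the power substitution: 1 on [0, 1/2); (2*t + 1)/t on [1/2, 1); 1/2 on [1, 3/2); …
strip the shared t-power: t on [0, 1/2); 2*t + 1 on [1/2, 1); t/2 on [1, 3/2); …
linearity at sqrt(2)/2, 1, sqrt(6)/2 turns ℳ[f](s) into 4 summed integrals
over [0, sqrt(2)/2), the kernel integral of 1 enters the sum
between sqrt(2)/2 and 1 the integrand is (2*t**2 + 1)/t**2·t^(s-1)
between 1 and sqrt(6)/2 the integrand is 1/2·t^(s-1)
the [sqrt(6)/2, ∞) slice contributes ∫ t**(-8)·t^(s-1) dt

F(5/3) = 2**(1/6)*(-10773*2**(5/6) + 1699*3**(5/6) + 27702)/10260
F(4) = 275/288
F(7) = -19*sqrt(2)/560 + 29/70 + 305*sqrt(6)/672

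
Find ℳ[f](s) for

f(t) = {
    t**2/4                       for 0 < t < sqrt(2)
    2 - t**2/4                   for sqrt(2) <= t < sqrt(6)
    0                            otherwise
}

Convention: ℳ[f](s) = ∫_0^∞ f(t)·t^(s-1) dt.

2**(s/2 - 1)*(3**(s/2)*s + 8*3**(s/2) - 2*s - 8)/(s*(s + 2))
  Re(s) > -2

the common scale on t comes off first: t**2 on [0, sqrt(2)/2); 2 - t**2 on [sqrt(2)/2, sqrt(6)/2)
reversing the power substitution: t on [0, 1/2); 2 - t on [1/2, 3/2)
breakpoints sqrt(2): one integral from each of the 2 segments
between 0 and sqrt(2) the integrand is t**2/4·t^(s-1)
for t in [sqrt(2), sqrt(6)): the term is ∫ (2 - t**2/4)·t^(s-1)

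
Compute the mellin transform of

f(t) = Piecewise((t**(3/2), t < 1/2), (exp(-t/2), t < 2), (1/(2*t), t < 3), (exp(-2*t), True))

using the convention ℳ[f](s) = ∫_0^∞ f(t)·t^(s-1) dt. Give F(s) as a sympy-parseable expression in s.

along the cuts 1/2, 2, 3, ℳ[f](s) splits into 4 integrals
piece [0, 1/2): integrate t**(3/2) against the kernel
∫ exp(-t/2)·t^(s-1) over [1/2, 2)
segment 2 to 3 holds 1/(2*t); add its integral
∫ exp(-2*t)·t^(s-1) over [3, ∞)

(12*24**s*(s - 1)*(2*s + 3)*uppergamma(s, 1/4) - 12*24**s*(s - 1)*(2*s + 3)*uppergamma(s, 1) - 3*24**s*(2*s + 3) + 2*36**s*(2*s + 3) + 12*6**s*(s - 1)*(2*s + 3)*uppergamma(s, 6) + 6*sqrt(2)*6**s*(s - 1))/(12*12**s*(s - 1)*(2*s + 3))
  Re(s) > -3/2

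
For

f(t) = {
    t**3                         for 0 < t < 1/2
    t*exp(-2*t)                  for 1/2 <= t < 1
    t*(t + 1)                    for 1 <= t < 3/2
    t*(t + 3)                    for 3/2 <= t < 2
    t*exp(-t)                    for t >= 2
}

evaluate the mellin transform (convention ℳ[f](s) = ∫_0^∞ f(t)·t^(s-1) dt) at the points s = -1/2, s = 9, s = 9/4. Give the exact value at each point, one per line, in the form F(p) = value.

undo the shared t-power: t**2 on [0, 1/2); exp(-2*t) on [1/2, 1); t + 1 on [1, 3/2); …
decompose at 1/2, 1, 3/2, 2; ℳ[f](s) sums the 5 pieces' integrals
the [0, 1/2) slice contributes ∫ t**3·t^(s-1) dt
piece [1/2, 1): integrate t*exp(-2*t) against the kernel
on [1, 3/2): add ∫ t*(t + 1)·t^(s-1) dt
between 3/2 and 2 the integrand is t*(t + 3)·t^(s-1)
segment [2, ∞) carries t*exp(-t); integrate it

F(-1/2) = sqrt(2)*(-120*sqrt(3) - 80*sqrt(2) - 30*sqrt(pi)*erfc(sqrt(2)) + 30*sqrt(2)*sqrt(pi)*erfc(sqrt(2)) + 30*sqrt(pi)*erfc(1) + 443)/60
F(9) = (2604122400*E + 1302094759*exp(2) + 7241213675520)*exp(-2)/2703360
F(9/4) = 2**(3/4)*(-77112*3**(1/4) - 20160*2**(1/4) - 4641*uppergamma(13/4, 2) + 221 + 4641*uppergamma(13/4, 1) + 37128*2**(1/4)*uppergamma(13/4, 2) + 413952*sqrt(2))/74256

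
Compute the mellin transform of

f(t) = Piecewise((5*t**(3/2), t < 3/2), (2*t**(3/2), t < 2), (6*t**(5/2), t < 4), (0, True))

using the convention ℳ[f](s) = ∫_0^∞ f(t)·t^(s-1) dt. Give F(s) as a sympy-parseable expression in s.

2*(2*2**(s + 3/2)*(2*s + 5) - 6*2**(s + 5/2)*(2*s + 3) + 3*(3/2)**(s + 3/2)*(2*s + 5) + 6*4**(s + 5/2)*(2*s + 3))/((2*s + 3)*(2*s + 5))
  Re(s) > -3/2

along the cuts 3/2, 2, ℳ[f](s) splits into 3 integrals
for t in [0, 3/2): the term is ∫ 5*t**(3/2)·t^(s-1)
segment [3/2, 2) carries 2*t**(3/2); integrate it
on [2, 4) integrate f = 6*t**(5/2) against the kernel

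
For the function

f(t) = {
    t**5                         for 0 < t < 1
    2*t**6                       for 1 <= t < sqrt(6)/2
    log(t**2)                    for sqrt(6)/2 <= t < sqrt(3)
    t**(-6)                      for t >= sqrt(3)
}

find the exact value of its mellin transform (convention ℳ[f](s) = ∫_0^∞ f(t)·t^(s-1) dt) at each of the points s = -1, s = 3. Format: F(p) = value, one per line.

F(-1) = -377*sqrt(3)/567 - sqrt(3)*log(3)/3 - sqrt(6)*log(2)/3 - 3/20 + sqrt(6)*log(3)/3 + 67*sqrt(6)/60
F(3) = -17*sqrt(3)/27 - 7/72 + log(2**(sqrt(6)/4)*3**(-sqrt(6)/4 + sqrt(3))) + 35*sqrt(6)/48

back out the shared t-power: t**3 on [0, 1); 2*t**4 on [1, sqrt(6)/2); log(t**2)/t**2 on [sqrt(6)/2, sqrt(3)); …
back out the power substitution: t**(3/2) on [0, 1); 2*t**2 on [1, 3/2); log(t)/t on [3/2, 3); …
summing 4 kernel integrals split by 1, sqrt(6)/2, sqrt(3) yields ℳ[f](s)
∫ t**5·t^(s-1) over [0, 1)
piece [1, sqrt(6)/2): integrate 2*t**6 against the kernel
for t in [sqrt(6)/2, sqrt(3)): the term is ∫ log(t**2)·t^(s-1)
on [sqrt(3), ∞): add ∫ t**(-6)·t^(s-1) dt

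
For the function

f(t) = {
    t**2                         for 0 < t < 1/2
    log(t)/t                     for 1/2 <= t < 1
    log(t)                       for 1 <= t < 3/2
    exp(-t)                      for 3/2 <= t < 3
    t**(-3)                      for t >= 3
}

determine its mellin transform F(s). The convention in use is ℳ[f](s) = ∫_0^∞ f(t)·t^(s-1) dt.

(108*2**s*s**2*(s - 3)*(s + 2)*(s**2 - 2*s + 1)*uppergamma(s, 3/2) - 108*2**s*s**2*(s - 3)*(s + 2)*(s**2 - 2*s + 1)*uppergamma(s, 3) - 108*2**s*s**2*(s - 3)*(s + 2) + 108*2**s*(s - 3)*(s + 2)*(s**2 - 2*s + 1) - 108*3**s*s*(s - 3)*(s + 2)*(s**2 - 2*s + 1)*log(2) + 108*3**s*s*(s - 3)*(s + 2)*(s**2 - 2*s + 1)*log(3) - 108*3**s*(s - 3)*(s + 2)*(s**2 - 2*s + 1) - 4*6**s*s**2*(s + 2)*(s**2 - 2*s + 1) + 216*s**3*(s - 3)*(s + 2)*log(2) - 216*s**2*(s - 3)*(s + 2)*log(2) + 216*s**2*(s - 3)*(s + 2) + 27*s**2*(s - 3)*(s**2 - 2*s + 1))/(108*2**s*s**2*(s - 3)*(s + 2)*(s**2 - 2*s + 1))
  -2 < Re(s) < 3

summing 5 kernel integrals split by 1/2, 1, 3/2, 3 yields ℳ[f](s)
over [0, 1/2), the kernel integral of t**2 enters the sum
segment [1/2, 1) carries log(t)/t; integrate it
the [1, 3/2) slice contributes ∫ log(t)·t^(s-1) dt
on [3/2, 3) integrate f = exp(-t) against the kernel
∫ t**(-3)·t^(s-1) over [3, ∞)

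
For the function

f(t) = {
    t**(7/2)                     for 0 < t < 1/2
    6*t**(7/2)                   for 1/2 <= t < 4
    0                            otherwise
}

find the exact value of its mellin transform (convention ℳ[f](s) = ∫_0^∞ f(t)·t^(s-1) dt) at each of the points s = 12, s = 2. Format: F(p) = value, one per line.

split f at 1/2: ℳ[f](s) collects 2 kernel integrals
segment 0 to 1/2 holds t**(7/2); add its integral
the [1/2, 4) slice contributes ∫ 6*t**(7/2)·t^(s-1) dt

F(12) = 25769803776/31 - 5*sqrt(2)/1015808
F(2) = 24576/11 - 5*sqrt(2)/352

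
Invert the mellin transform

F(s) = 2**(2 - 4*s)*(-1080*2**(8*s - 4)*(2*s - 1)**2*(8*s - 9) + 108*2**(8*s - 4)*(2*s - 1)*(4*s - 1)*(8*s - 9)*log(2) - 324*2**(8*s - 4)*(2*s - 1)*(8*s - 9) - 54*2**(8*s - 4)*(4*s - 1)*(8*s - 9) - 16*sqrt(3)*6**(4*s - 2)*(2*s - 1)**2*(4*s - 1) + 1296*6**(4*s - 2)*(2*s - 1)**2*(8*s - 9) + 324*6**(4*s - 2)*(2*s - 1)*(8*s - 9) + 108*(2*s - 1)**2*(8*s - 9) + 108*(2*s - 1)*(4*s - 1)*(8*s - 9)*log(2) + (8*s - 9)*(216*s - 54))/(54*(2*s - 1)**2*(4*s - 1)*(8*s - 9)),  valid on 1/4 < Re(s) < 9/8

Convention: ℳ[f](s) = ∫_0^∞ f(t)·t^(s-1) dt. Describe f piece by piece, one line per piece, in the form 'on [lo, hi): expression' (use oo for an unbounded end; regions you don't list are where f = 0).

reversing the power substitution: 1/sqrt(t) on [0, 1/4); log(sqrt(t))/t on [1/4, 4); (sqrt(t) + 3)/t on [4, 9); …
strip the shared t-power: sqrt(t) on [0, 1/4); log(sqrt(t)) on [1/4, 4); sqrt(t) + 3 on [4, 9); …
invert the power substitution to get t on [0, 1/2); log(t) on [1/2, 2); t + 3 on [2, 3); …
treat the 4 regions marked off by 1/16, 16, 81 separately and sum
between 0 and 1/16 the integrand is t**(-1/4)·t^(s-1)
on [1/16, 16): add ∫ log(t**(1/4))/sqrt(t)·t^(s-1) dt
for t in [16, 81): the term is ∫ (t**(1/4) + 3)/sqrt(t)·t^(s-1)
∫ over [81, ∞) of t**(-9/8)·t^(s-1) joins the sum

on [0, 1/16): t**(-1/4)
on [1/16, 16): log(t**(1/4))/sqrt(t)
on [16, 81): (t**(1/4) + 3)/sqrt(t)
on [81, oo): t**(-9/8)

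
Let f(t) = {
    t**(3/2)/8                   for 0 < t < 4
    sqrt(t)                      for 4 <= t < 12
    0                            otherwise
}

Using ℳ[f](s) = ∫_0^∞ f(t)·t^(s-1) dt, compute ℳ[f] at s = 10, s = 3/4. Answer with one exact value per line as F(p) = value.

invert the common scale on t to get sqrt(2)*t**(3/2)/4 on [0, 2); sqrt(2)*sqrt(t) on [2, 6)
back out the common scale on t: t**(3/2) on [0, 1); 2*sqrt(t) on [1, 3)
summing 2 kernel integrals split by 4 yields ℳ[f](s)
on [0, 4) integrate f = t**(3/2)/8 against the kernel
for t in [4, 12): the term is ∫ sqrt(t)·t^(s-1)

F(10) = -52428800/483 + 82556485632*sqrt(3)/7
F(3/4) = 8*sqrt(2)*(-13 + 54*3**(1/4))/45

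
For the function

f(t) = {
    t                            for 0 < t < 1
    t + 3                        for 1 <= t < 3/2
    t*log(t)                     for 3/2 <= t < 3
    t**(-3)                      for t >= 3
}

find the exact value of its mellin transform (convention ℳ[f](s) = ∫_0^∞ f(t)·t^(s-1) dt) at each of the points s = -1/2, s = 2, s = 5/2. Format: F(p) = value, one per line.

F(-1/2) = -2266*sqrt(3)/567 + sqrt(6) + log(2**(sqrt(6))*3**(-sqrt(6) + 2*sqrt(3))) + 6
F(2) = 17/24 + 9*log(2)/8 + 63*log(3)/8
F(5/2) = -226*sqrt(3)/147 - 27*sqrt(6)*log(3)/56 - 6/5 + 27*sqrt(6)*log(2)/56 + 3861*sqrt(6)/1960 + 54*sqrt(3)*log(3)/7

f breaks at 1, 3/2, 3 into 4 integrals to sum
the [0, 1) slice contributes ∫ t·t^(s-1) dt
segment 1 to 3/2 holds (t + 3); add its integral
on [3/2, 3) integrate f = t*log(t) against the kernel
over [3, ∞), the kernel integral of t**(-3) enters the sum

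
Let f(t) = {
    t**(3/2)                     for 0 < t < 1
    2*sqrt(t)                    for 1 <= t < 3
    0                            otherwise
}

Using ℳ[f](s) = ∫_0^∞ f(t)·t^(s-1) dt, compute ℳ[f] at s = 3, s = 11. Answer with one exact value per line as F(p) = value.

F(3) = -22/63 + 108*sqrt(3)/7
F(11) = -54/575 + 708588*sqrt(3)/23

split f at 1: ℳ[f](s) collects 2 kernel integrals
∫ t**(3/2)·t^(s-1) over [0, 1)
piece [1, 3): integrate 2*sqrt(t) against the kernel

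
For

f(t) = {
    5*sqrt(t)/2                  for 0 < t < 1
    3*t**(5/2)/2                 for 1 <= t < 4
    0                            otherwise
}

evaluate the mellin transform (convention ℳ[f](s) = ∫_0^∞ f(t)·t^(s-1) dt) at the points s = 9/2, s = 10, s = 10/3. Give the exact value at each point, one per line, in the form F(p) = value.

F(9/2) = 24578/7
F(10) = 2113929278/525
F(10/3) = 318/805 + 18432*2**(2/3)/35

the 2 pieces separated at 1 each add one integral
on [0, 1): add ∫ 5*sqrt(t)/2·t^(s-1) dt
∫ 3*t**(5/2)/2·t^(s-1) over [1, 4)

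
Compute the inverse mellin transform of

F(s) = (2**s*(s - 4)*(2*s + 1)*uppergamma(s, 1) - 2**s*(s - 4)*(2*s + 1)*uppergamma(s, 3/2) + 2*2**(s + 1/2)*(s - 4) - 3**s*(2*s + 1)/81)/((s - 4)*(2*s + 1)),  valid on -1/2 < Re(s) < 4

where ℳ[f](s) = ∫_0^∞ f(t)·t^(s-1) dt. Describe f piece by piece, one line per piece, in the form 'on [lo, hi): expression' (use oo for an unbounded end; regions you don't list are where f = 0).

on [0, 2): sqrt(t)
on [2, 3): exp(-t/2)
on [3, oo): t**(-4)

along the cuts 2, 3, ℳ[f](s) splits into 3 integrals
[0, 2) adds the kernel integral of sqrt(t)
[2, 3) adds the kernel integral of exp(-t/2)
over [3, ∞), the kernel integral of t**(-4) enters the sum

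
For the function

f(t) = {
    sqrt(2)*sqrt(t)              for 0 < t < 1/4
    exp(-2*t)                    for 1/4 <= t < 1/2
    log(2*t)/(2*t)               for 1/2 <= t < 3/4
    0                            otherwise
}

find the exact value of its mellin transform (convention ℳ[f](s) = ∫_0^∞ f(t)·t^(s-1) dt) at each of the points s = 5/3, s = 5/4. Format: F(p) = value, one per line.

reversing the common scale on t: sqrt(t) on [0, 1/2); exp(-t) on [1/2, 1); log(t)/t on [1, 3/2)
decompose at 1/4, 1/2; ℳ[f](s) sums the 3 pieces' integrals
segment [0, 1/4) carries sqrt(2)*sqrt(t); integrate it
over [1/4, 1/2), the kernel integral of exp(-2*t) enters the sum
on [1/2, 3/4): add ∫ log(2*t)/(2*t)·t^(s-1) dt

F(5/3) = -9*6**(2/3)/32 - 3*6**(2/3)*log(2)/16 - 2**(1/3)*uppergamma(5/3, 1)/4 + 3*2**(1/6)/104 + 2**(1/3)*uppergamma(5/3, 1/2)/4 + 3*6**(2/3)*log(3)/16 + 9*2**(1/3)/16
F(5/4) = sqrt(2)*(-112*3**(1/4) - 7*2**(1/4)*uppergamma(5/4, 1) + sqrt(2) + 7*2**(1/4)*uppergamma(5/4, 1/2) + log(3**(28*3**(1/4))/2**(28*3**(1/4))) + 112*2**(1/4))/28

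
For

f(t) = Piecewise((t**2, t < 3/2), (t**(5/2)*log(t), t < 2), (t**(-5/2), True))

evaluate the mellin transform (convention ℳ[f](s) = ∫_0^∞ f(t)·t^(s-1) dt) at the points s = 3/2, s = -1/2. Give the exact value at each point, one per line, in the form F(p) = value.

F(3/2) = -81*log(3)/64 - 47/256 + 27*sqrt(6)/56 + 337*log(2)/64
F(-1/2) = -9*log(3)/8 - 19/48 + sqrt(6)/2 + 25*log(2)/8

the shared t-power comes off first: 1 on [0, 3/2); sqrt(t)*log(t) on [3/2, 2); t**(-9/2) on [2, ∞)
peel off the shared t-power: 1/sqrt(t) on [0, 3/2); log(t) on [3/2, 2); t**(-5) on [2, ∞)
undo the shared t-power: sqrt(t) on [0, 3/2); t*log(t) on [3/2, 2); t**(-4) on [2, ∞)
along the cuts 3/2, 2, ℳ[f](s) splits into 3 integrals
[0, 3/2) adds the kernel integral of t**2
∫ over [3/2, 2) of t**(5/2)*log(t)·t^(s-1) joins the sum
for t in [2, ∞): the term is ∫ t**(-5/2)·t^(s-1)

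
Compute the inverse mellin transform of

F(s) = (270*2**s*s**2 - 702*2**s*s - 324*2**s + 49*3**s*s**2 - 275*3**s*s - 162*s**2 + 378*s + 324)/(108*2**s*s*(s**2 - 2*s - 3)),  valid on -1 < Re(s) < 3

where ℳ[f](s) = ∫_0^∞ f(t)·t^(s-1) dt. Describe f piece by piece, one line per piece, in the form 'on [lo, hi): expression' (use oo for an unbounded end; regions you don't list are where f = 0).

f breaks at 1/2, 1, 3/2 into 4 integrals to sum
piece [0, 1/2): integrate t against the kernel
over [1/2, 1), the kernel integral of (2*t + 1) enters the sum
between 1 and 3/2 the integrand is t/2·t^(s-1)
∫ t**(-3)·t^(s-1) over [3/2, ∞)

on [0, 1/2): t
on [1/2, 1): 2*t + 1
on [1, 3/2): t/2
on [3/2, oo): t**(-3)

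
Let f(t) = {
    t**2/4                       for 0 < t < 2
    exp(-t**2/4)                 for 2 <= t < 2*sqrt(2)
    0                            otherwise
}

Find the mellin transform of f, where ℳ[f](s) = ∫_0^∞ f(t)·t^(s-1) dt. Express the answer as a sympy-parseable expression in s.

2**(s - 1)*((s + 2)*uppergamma(s/2, 1) - (s + 2)*uppergamma(s/2, 2) + 2)/(s + 2)
  Re(s) > -2

back out the common scale on t: t**2 on [0, 1); exp(-t**2) on [1, sqrt(2))
undo the power substitution: t on [0, 1); exp(-t) on [1, 2)
treat the 2 regions marked off by 2 separately and sum
∫ t**2/4·t^(s-1) over [0, 2)
on [2, 2*sqrt(2)): add ∫ exp(-t**2/4)·t^(s-1) dt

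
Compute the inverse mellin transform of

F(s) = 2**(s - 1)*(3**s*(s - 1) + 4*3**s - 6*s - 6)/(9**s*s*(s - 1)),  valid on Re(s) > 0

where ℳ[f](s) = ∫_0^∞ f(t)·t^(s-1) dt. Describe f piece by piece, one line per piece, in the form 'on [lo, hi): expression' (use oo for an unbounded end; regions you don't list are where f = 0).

on [0, 2/9): 3/2
on [2/9, 2/3): 2*(2 - 9*t/4)/(3*t)

peel off the common scale on t: 3/2 on [0, 1/3); (2 - 3*t/2)/t on [1/3, 1)
undo the shared t-power: 3*t/2 on [0, 1/3); 2 - 3*t/2 on [1/3, 1)
invert the common scale on t to get t on [0, 1/2); 2 - t on [1/2, 3/2)
integrate the 2 segments split at 2/9, then add the results
segment 0 to 2/9 holds 3/2; add its integral
on [2/9, 2/3) integrate f = 2*(2 - 9*t/4)/(3*t) against the kernel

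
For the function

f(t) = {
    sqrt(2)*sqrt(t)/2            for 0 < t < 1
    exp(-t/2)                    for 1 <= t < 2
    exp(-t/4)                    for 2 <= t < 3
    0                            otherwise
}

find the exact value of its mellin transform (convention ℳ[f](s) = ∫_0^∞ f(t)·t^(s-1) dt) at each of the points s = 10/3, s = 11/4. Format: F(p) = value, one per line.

peel off the common scale on t: sqrt(t) on [0, 1/2); exp(-t) on [1/2, 1); exp(-t/2) on [1, 3/2)
breakpoints 1, 2: one integral from each of the 3 segments
between 0 and 1 the integrand is sqrt(2)*sqrt(t)/2·t^(s-1)
[1, 2) adds the kernel integral of exp(-t/2)
[2, 3) adds the kernel integral of exp(-t/4)

F(10/3) = -64*2**(2/3)*uppergamma(10/3, 3/4) - 8*2**(1/3)*uppergamma(10/3, 1) + 3*sqrt(2)/23 + 8*2**(1/3)*uppergamma(10/3, 1/2) + 64*2**(2/3)*uppergamma(10/3, 1/2)
F(11/4) = -32*sqrt(2)*uppergamma(11/4, 3/4) - 4*2**(3/4)*uppergamma(11/4, 1) + 2*sqrt(2)/13 + 4*2**(3/4)*uppergamma(11/4, 1/2) + 32*sqrt(2)*uppergamma(11/4, 1/2)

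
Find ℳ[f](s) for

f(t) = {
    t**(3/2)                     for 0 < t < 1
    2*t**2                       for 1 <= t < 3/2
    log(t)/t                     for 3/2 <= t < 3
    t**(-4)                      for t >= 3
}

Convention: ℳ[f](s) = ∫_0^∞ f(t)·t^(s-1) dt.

(324*2**s*(s - 4)*(s + 2)*(s**2 - 2*s + 1) - 324*2**s*(s - 4)*(2*s + 3)*(s**2 - 2*s + 1) - 108*3**s*s*(s - 4)*(s + 2)*(2*s + 3)*log(3) + 108*3**s*s*(s - 4)*(s + 2)*(2*s + 3)*log(2) - 108*3**s*(s - 4)*(s + 2)*(2*s + 3)*log(2) + 108*3**s*(s - 4)*(s + 2)*(2*s + 3) + 108*3**s*(s - 4)*(s + 2)*(2*s + 3)*log(3) + 729*3**s*(s - 4)*(2*s + 3)*(s**2 - 2*s + 1) + 54*6**s*s*(s - 4)*(s + 2)*(2*s + 3)*log(3) - 54*6**s*(s - 4)*(s + 2)*(2*s + 3)*log(3) - 54*6**s*(s - 4)*(s + 2)*(2*s + 3) - 2*6**s*(s + 2)*(2*s + 3)*(s**2 - 2*s + 1))/(162*2**s*(s - 4)*(s + 2)*(2*s + 3)*(s**2 - 2*s + 1))
  -3/2 < Re(s) < 4

the 4 pieces separated at 1, 3/2, 3 each add one integral
∫ t**(3/2)·t^(s-1) over [0, 1)
segment 1 to 3/2 holds 2*t**2; add its integral
segment 3/2 to 3 holds log(t)/t; add its integral
on [3, ∞) integrate f = t**(-4) against the kernel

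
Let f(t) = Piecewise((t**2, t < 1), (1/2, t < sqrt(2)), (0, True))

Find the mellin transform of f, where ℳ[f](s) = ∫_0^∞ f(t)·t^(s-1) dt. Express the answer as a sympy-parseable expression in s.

invert the power substitution to get t on [0, 1); 1/2 on [1, 2)
breakpoints 1: one integral from each of the 2 segments
on [0, 1) integrate f = t**2 against the kernel
segment 1 to sqrt(2) holds 1/2; add its integral

(2**(s/2)*(s + 2) + s - 2)/(2*s*(s + 2))
  Re(s) > -2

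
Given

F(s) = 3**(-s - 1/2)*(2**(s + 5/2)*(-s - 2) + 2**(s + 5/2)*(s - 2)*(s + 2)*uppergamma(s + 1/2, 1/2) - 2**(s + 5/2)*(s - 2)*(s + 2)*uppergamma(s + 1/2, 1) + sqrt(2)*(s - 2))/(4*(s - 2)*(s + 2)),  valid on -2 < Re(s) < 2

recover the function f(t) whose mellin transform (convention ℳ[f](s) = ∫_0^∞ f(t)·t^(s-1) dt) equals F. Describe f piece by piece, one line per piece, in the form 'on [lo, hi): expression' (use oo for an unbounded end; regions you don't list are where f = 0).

the shared t-power comes off first: 3*sqrt(6)*t**(3/2)/4 on [0, 1/3); exp(-3*t/2) on [1/3, 2/3); 4*sqrt(6)/(27*t**(5/2)) on [2/3, ∞)
invert the common scale on t to get sqrt(2)*t**(3/2)/4 on [0, 1); exp(-t/2) on [1, 2); 4*sqrt(2)/t**(5/2) on [2, ∞)
the common scale on t comes off first: t**(3/2) on [0, 1/2); exp(-t) on [1/2, 1); t**(-5/2) on [1, ∞)
treat the 3 regions marked off by 1/3, 2/3 separately and sum
∫ over [0, 1/3) of 3*sqrt(6)*t**2/4·t^(s-1) joins the sum
on [1/3, 2/3): add ∫ sqrt(t)*exp(-3*t/2)·t^(s-1) dt
the [2/3, ∞) slice contributes ∫ 4*sqrt(6)/(27*t**2)·t^(s-1) dt

on [0, 1/3): 3*sqrt(6)*t**2/4
on [1/3, 2/3): sqrt(t)*exp(-3*t/2)
on [2/3, oo): 4*sqrt(6)/(27*t**2)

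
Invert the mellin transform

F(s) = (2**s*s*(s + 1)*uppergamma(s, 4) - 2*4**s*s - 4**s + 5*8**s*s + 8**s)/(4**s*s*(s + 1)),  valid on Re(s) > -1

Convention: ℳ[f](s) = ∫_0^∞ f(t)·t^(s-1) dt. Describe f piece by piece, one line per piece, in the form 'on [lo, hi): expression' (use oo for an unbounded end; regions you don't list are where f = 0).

on [0, 1): t
on [1, 2): 2*t + 1
on [2, oo): exp(-2*t)

the 3 pieces separated at 1, 2 each add one integral
for t in [0, 1): the term is ∫ t·t^(s-1)
piece [1, 2): integrate (2*t + 1) against the kernel
on [2, ∞): add ∫ exp(-2*t)·t^(s-1) dt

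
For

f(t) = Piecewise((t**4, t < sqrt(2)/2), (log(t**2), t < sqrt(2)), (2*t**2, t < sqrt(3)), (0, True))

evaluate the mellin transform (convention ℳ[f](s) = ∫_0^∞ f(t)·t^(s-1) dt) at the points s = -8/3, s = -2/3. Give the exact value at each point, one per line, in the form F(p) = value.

F(-8/3) = 2**(1/3)*(-64*6**(2/3) - log(2**(12*2**(1/3) + 96)) + 120 + 183*2**(1/3))/128
F(-2/3) = 3*2**(1/3)*(-50*2**(1/3) - log(2**(10*2**(1/3) + 20)) + 10*6**(2/3) + 61)/40

remove the power substitution first: t**2 on [0, 1/2); log(t) on [1/2, 2); 2*t on [2, 3)
split f at sqrt(2)/2, sqrt(2): ℳ[f](s) collects 3 kernel integrals
piece [0, sqrt(2)/2): integrate t**4 against the kernel
piece [sqrt(2)/2, sqrt(2)): integrate log(t**2) against the kernel
for t in [sqrt(2), sqrt(3)): the term is ∫ 2*t**2·t^(s-1)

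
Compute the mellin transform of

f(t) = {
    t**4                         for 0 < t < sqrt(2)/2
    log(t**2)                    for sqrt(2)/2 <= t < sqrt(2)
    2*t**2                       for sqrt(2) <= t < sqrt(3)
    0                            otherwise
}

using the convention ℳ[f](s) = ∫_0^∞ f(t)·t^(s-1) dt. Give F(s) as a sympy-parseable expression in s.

(sqrt(2)/2)**s*(-16*2**s*s**2*(s + 4) + 4*2**s*s*(s + 2)*(s + 4)*log(2) - 8*2**s*(s + 2)*(s + 4) + 24*6**(s/2)*s**2*(s + 4) + s**2*(s + 2) + 4*s*(s + 2)*(s + 4)*log(2) + 8*(s + 2)*(s + 4))/(4*s**2*(s + 2)*(s + 4))
  Re(s) > -4

reversing the power substitution: t**2 on [0, 1/2); log(t) on [1/2, 2); 2*t on [2, 3)
along the cuts sqrt(2)/2, sqrt(2), ℳ[f](s) splits into 3 integrals
on [0, sqrt(2)/2) integrate f = t**4 against the kernel
segment sqrt(2)/2 to sqrt(2) holds log(t**2); add its integral
for t in [sqrt(2), sqrt(3)): the term is ∫ 2*t**2·t^(s-1)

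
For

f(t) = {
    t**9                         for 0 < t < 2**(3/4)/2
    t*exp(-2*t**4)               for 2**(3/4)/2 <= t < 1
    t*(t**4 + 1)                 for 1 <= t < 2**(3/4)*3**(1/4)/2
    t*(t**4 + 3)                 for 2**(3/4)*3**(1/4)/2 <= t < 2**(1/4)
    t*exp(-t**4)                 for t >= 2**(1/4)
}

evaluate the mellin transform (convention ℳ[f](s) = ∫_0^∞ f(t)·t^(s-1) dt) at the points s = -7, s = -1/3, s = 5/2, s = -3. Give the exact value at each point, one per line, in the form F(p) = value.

F(-7) = sqrt(2)*(-E/3 + sqrt(2)*(-27*sqrt(2) + 72*sqrt(pi)*exp(2)*erfc(sqrt(2)) + 108)/432 + (-54 - 288*sqrt(pi)*erfc(sqrt(2)) + 32*sqrt(3) + 288*sqrt(pi)*erfc(1) + 144*sqrt(2))*exp(2)/432)*exp(-2)
F(-1/3) = 2**(5/6)*(-2184*3**(1/6) - 1248*2**(1/6) - 182*uppergamma(1/6, 2) + 182*2**(1/6)*uppergamma(1/6, 2) + 21 + 182*uppergamma(1/6, 1) + 3588*2**(1/3))/1456
F(5/2) = 2**(1/8)*(-5520*3**(7/8) - 4048*2**(7/8) - 2415*uppergamma(7/8, 2) + 210 + 2415*2**(7/8)*uppergamma(7/8, 2) + 2415*uppergamma(7/8, 1) + 21712*2**(3/4))/19320
F(-3) = sqrt(2)*(3*sqrt(2)*(-2 - 2*sqrt(pi)*exp(2)*erfc(sqrt(2)) + sqrt(2)) + 12*E + (-5 - 12*sqrt(pi)*erfc(1) + 12*sqrt(pi)*erfc(sqrt(2)) + 8*sqrt(3))*exp(2))*exp(-2)/24

reversing the shared t-power: t**8 on [0, 2**(3/4)/2); exp(-2*t**4) on [2**(3/4)/2, 1); t**4 + 1 on [1, 2**(3/4)*3**(1/4)/2); …
reversing the power substitution: t**4 on [0, sqrt(2)/2); exp(-2*t**2) on [sqrt(2)/2, 1); t**2 + 1 on [1, sqrt(6)/2); …
back out the power substitution: t**2 on [0, 1/2); exp(-2*t) on [1/2, 1); t + 1 on [1, 3/2); …
linearity at 2**(3/4)/2, 1, 2**(3/4)*3**(1/4)/2, 2**(1/4) turns ℳ[f](s) into 5 summed integrals
∫ over [0, 2**(3/4)/2) of t**9·t^(s-1) joins the sum
segment 2**(3/4)/2 to 1 holds t*exp(-2*t**4); add its integral
for t in [1, 2**(3/4)*3**(1/4)/2): the term is ∫ t*(t**4 + 1)·t^(s-1)
the [2**(3/4)*3**(1/4)/2, 2**(1/4)) slice contributes ∫ t*(t**4 + 3)·t^(s-1) dt
between 2**(1/4) and ∞ the integrand is t*exp(-t**4)·t^(s-1)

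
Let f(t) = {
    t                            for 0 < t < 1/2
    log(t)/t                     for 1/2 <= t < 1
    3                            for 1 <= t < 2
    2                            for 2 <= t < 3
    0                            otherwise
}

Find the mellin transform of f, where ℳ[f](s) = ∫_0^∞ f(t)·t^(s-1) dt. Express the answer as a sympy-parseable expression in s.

f breaks at 1/2, 1, 2 into 4 integrals to sum
segment [0, 1/2) carries t; integrate it
on [1/2, 1) integrate f = log(t)/t against the kernel
between 1 and 2 the integrand is 3·t^(s-1)
over [2, 3), the kernel integral of 2 enters the sum

(2*2**(2*s)*(s + 1)*(s**2 - 2*s + 1) - 2*2**s*s*(s + 1) - 6*2**s*(s + 1)*(s**2 - 2*s + 1) + 4*6**s*(s + 1)*(s**2 - 2*s + 1) + 4*s**2*(s + 1)*log(2) - 4*s*(s + 1)*log(2) + 4*s*(s + 1) + s*(s**2 - 2*s + 1))/(2*2**s*s*(s + 1)*(s**2 - 2*s + 1))
  Re(s) > -1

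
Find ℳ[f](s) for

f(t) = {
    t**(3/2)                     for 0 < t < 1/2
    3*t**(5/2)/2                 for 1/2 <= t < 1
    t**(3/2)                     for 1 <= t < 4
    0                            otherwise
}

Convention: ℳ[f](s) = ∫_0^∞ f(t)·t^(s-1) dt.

along the cuts 1/2, 1, ℳ[f](s) splits into 3 integrals
the [0, 1/2) slice contributes ∫ t**(3/2)·t^(s-1) dt
for t in [1/2, 1): the term is ∫ 3*t**(5/2)/2·t^(s-1)
segment 1 to 4 holds t**(3/2); add its integral

(11*2**(1/2 - s) + 2**(3/2 - s)*s + 5*2**(2*s + 7) + 2**(2*s + 8)*s + 16*s - 8)/(8*(4*s**2 + 16*s + 15))
  Re(s) > -3/2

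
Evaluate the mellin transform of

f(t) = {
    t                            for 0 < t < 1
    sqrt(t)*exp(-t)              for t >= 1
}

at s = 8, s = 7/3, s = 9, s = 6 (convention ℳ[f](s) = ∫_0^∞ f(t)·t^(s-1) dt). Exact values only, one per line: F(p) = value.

F(8) = (E*(256 + 18243225*sqrt(pi)*erfc(1)) + 74070054)*exp(-1)/2304
F(7/3) = 3/10 + uppergamma(17/6, 1)
F(9) = (E*(256 + 172297125*sqrt(pi)*erfc(1)) + 699553070)*exp(-1)/2560
F(6) = (E*(64 + 72765*sqrt(pi)*erfc(1)) + 295358)*exp(-1)/448

the shared t-power comes off first: sqrt(t) on [0, 1); exp(-t) on [1, ∞)
linearity at 1 turns ℳ[f](s) into 2 summed integrals
∫ over [0, 1) of t·t^(s-1) joins the sum
segment [1, ∞) carries sqrt(t)*exp(-t); integrate it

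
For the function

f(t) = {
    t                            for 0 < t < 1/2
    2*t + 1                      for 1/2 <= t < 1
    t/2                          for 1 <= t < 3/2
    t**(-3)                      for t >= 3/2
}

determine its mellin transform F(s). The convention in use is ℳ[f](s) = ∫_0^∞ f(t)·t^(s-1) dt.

decompose at 1/2, 1, 3/2; ℳ[f](s) sums the 4 pieces' integrals
for t in [0, 1/2): the term is ∫ t·t^(s-1)
segment 1/2 to 1 holds (2*t + 1); add its integral
[1, 3/2) adds the kernel integral of t/2
on [3/2, ∞) integrate f = t**(-3) against the kernel

(270*2**s*s**2 - 702*2**s*s - 324*2**s + 49*3**s*s**2 - 275*3**s*s - 162*s**2 + 378*s + 324)/(108*2**s*s*(s**2 - 2*s - 3))
  -1 < Re(s) < 3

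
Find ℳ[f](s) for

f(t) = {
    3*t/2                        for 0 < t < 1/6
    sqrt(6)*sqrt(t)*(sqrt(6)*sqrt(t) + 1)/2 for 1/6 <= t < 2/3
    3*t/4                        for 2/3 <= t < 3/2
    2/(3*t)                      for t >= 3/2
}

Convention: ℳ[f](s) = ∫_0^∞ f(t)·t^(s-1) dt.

(360*2**(2*s)*s**2 - 108*2**(2*s)*s - 252*2**(2*s) + 98*3**(2*s)*s**2 - 177*3**(2*s)*s - 113*3**(2*s) - 108*s**2 + 18*s + 90)/(72*6**s*(2*s**3 + s**2 - 2*s - 1))
  -1 < Re(s) < 1

peel off the common scale on t: t on [0, 1/4); sqrt(t)*(2*sqrt(t) + 1) on [1/4, 1); t/2 on [1, 9/4); …
strip the power substitution: t**2 on [0, 1/2); t*(2*t + 1) on [1/2, 1); t**2/2 on [1, 3/2); …
undo the shared t-power: t on [0, 1/2); 2*t + 1 on [1/2, 1); t/2 on [1, 3/2); …
the 4 pieces separated at 1/6, 2/3, 3/2 each add one integral
[0, 1/6) adds the kernel integral of 3*t/2
[1/6, 2/3) adds the kernel integral of sqrt(6)*sqrt(t)*(sqrt(6)*sqrt(t) + 1)/2
on [2/3, 3/2): add ∫ 3*t/4·t^(s-1) dt
over [3/2, ∞), the kernel integral of 2/(3*t) enters the sum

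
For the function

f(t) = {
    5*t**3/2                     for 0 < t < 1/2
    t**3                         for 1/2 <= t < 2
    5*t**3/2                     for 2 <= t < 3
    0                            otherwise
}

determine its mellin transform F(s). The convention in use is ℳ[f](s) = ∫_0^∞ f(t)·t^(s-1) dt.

3*(-64*2**s + 360*3**s + 2**(-s))/(16*(s + 3))
  Re(s) > -3

f breaks at 1/2, 2 into 3 integrals to sum
segment [0, 1/2) carries 5*t**3/2; integrate it
between 1/2 and 2 the integrand is t**3·t^(s-1)
piece [2, 3): integrate 5*t**3/2 against the kernel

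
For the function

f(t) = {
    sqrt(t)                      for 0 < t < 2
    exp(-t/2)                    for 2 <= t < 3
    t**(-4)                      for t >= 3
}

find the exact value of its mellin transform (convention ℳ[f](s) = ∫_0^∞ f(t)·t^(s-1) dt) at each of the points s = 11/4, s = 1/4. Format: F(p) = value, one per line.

F(11/4) = -4*2**(3/4)*uppergamma(11/4, 3/2) + 4*3**(3/4)/45 + 32*2**(1/4)/13 + 4*2**(3/4)*uppergamma(11/4, 1)
F(1/4) = -2**(1/4)*uppergamma(1/4, 3/2) + 4*3**(1/4)/1215 + 2**(1/4)*uppergamma(1/4, 1) + 4*2**(3/4)/3

integrate the 3 segments split at 2, 3, then add the results
on [0, 2) integrate f = sqrt(t) against the kernel
∫ over [2, 3) of exp(-t/2)·t^(s-1) joins the sum
segment 3 to ∞ holds t**(-4); add its integral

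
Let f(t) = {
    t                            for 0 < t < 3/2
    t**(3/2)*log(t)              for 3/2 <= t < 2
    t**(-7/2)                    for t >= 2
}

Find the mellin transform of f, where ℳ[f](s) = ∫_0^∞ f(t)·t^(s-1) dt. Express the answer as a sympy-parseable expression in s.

2**(-s - 5/2)*(-2**(2*s + 6)*(s + 1)*(2*s - 7) + 3**(s + 1/2)*(s + 1)*(2*s - 7)*(2*s + 1)*(-12*log(3) + 12*log(2)) + 3**(s + 1/2)*(s + 1)*(2*s - 7)*(-24*log(3) + 24*log(2)) + 2*3**(s + 1/2)*sqrt(6)*(2*s - 7)*(8*s + (2*s + 1)**2 + 8) + 8*3**(s + 3/2)*(s + 1)*(2*s - 7) + 32*4**s*(s + 1)*(2*s - 7)*(2*s + 1)*log(2) + 64*4**s*(s + 1)*(2*s - 7)*log(2) - 4**s*(s + 1)*(8*s + (2*s + 1)**2 + 8))/((s + 1)*(2*s - 7)*(8*s + (2*s + 1)**2 + 8))
  -1 < Re(s) < 7/2

the shared t-power comes off first: sqrt(t) on [0, 3/2); t*log(t) on [3/2, 2); t**(-4) on [2, ∞)
linearity at 3/2, 2 turns ℳ[f](s) into 3 summed integrals
segment [0, 3/2) carries t; integrate it
[3/2, 2) adds the kernel integral of t**(3/2)*log(t)
∫ over [2, ∞) of t**(-7/2)·t^(s-1) joins the sum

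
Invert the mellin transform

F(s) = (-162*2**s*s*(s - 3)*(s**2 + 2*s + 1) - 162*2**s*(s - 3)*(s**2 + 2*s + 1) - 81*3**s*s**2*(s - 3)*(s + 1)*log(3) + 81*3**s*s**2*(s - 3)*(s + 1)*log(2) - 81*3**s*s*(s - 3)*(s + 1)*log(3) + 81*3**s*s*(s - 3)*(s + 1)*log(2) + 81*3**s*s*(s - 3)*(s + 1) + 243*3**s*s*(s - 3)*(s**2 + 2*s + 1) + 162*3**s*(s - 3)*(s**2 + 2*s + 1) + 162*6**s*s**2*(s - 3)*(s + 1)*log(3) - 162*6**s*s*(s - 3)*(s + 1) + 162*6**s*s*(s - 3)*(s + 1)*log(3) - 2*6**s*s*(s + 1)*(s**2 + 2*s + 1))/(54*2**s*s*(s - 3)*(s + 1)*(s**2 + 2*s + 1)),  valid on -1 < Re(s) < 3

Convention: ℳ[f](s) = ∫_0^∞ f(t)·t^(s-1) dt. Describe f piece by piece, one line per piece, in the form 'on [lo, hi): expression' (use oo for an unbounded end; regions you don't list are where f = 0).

treat the 4 regions marked off by 1, 3/2, 3 separately and sum
[0, 1) adds the kernel integral of t
segment 1 to 3/2 holds (t + 3); add its integral
on [3/2, 3): add ∫ t*log(t)·t^(s-1) dt
∫ over [3, ∞) of t**(-3)·t^(s-1) joins the sum

on [0, 1): t
on [1, 3/2): t + 3
on [3/2, 3): t*log(t)
on [3, oo): t**(-3)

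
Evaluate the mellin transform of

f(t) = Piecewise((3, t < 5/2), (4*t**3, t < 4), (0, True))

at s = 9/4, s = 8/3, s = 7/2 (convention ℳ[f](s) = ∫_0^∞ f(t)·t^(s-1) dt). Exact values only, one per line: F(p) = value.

F(9/4) = -925*2**(3/4)*5**(1/4)/28 + 16384*sqrt(2)/21
F(8/3) = 3*2**(1/3)*(524288 - 11225*5**(2/3))/1088
F(7/2) = 65536/13 - 99625*sqrt(10)/1456

f breaks at 5/2 into 2 integrals to sum
segment [0, 5/2) carries 3; integrate it
over [5/2, 4), the kernel integral of 4*t**3 enters the sum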